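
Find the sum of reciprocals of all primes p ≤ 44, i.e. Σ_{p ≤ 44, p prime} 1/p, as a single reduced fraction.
Σ 1/p = 21460568175640361/13082761331670030

π(44) = 14, so the primes ≤ 44 are [2, 3, 5, 7, 11, 13, 17, 19, 23, 29, 31, 37, 41, 43]. Summing 1/p over these primes: 21460568175640361/13082761331670030 ≈ 1.6404. Mertens estimate ln ln(44) + 0.2615 ≈ 1.5923.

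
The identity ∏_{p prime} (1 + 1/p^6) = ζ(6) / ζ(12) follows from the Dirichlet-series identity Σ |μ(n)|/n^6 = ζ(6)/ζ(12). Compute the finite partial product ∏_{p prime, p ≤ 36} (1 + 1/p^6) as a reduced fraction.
∏ = 27817995139941732182652708678753385001734002671757520/27350499395438163022926501194256392285250955967934357

The primes p ≤ 36 are [2, 3, 5, 7, 11, 13, 17, 19, 23, 29, 31]. For each, (1 + 1/p^6) = (p^6 + 1)/p^6. Multiplying these fractions over p ∈ [2, 3, 5, 7, 11, 13, 17, 19, 23, 29, 31] gives 27817995139941732182652708678753385001734002671757520/27350499395438163022926501194256392285250955967934357. (In the limit P → ∞ this tends to ζ(6)/ζ(12).)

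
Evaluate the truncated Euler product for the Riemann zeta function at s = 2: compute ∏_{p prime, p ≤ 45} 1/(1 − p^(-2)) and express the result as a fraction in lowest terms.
∏ = 1688189817927745147112851/1030750286035260801024000

The primes p ≤ 45 are [2, 3, 5, 7, 11, 13, 17, 19, 23, 29, 31, 37, 41, 43]. For each prime, (1 − 1/p^2)^(-1) = p^2 / (p^2 − 1). The product is (1 − 1/2^2)^(-1), (1 − 1/3^2)^(-1), (1 − 1/5^2)^(-1), (1 − 1/7^2)^(-1), (1 − 1/11^2)^(-1), (1 − 1/13^2)^(-1), (1 − 1/17^2)^(-1), (1 − 1/19^2)^(-1), (1 − 1/23^2)^(-1), (1 − 1/29^2)^(-1), (1 − 1/31^2)^(-1), (1 − 1/37^2)^(-1), (1 − 1/41^2)^(-1), (1 − 1/43^2)^(-1) = ∏ p^2 / (p^2 − 1) = 1688189817927745147112851/1030750286035260801024000.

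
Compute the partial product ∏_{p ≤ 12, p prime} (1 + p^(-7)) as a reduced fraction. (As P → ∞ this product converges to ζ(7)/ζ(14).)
∏ = 102398715604311407906/101557061298054140625

The primes p ≤ 12 are [2, 3, 5, 7, 11]. For each, (1 + 1/p^7) = (p^7 + 1)/p^7. Multiplying these fractions over p ∈ [2, 3, 5, 7, 11] gives 102398715604311407906/101557061298054140625. (In the limit P → ∞ this tends to ζ(7)/ζ(14).)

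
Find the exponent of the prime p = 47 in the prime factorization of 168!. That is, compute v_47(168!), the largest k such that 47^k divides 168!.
v_47(168!) = 3

Legendre's formula: v_p(n!) = Σ_{k ≥ 1} ⌊n / p^k⌋. For p = 47, n = 168, the terms are:
  ⌊168/47^1⌋ = ⌊168/47⌋ = 3
(the next term ⌊168/47^2⌋ = 0, terminating the sum). Summing: v_47(168!) = 3 = 3.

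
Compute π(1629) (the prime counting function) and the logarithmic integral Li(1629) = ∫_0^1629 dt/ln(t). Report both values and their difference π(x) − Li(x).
π(1629) = 258;  Li(1629) ≈ 265.35;  π(x) − Li(x) ≈ -7.35.

Direct count of primes ≤ 1629 gives π(1629) = 258. Numerical evaluation of the logarithmic integral gives Li(1629) ≈ 265.35. The difference π(x) − Li(x) ≈ -7.35 is typically negative for small/moderate x (Li(x) overestimates), though Littlewood's theorem shows this sign changes infinitely often.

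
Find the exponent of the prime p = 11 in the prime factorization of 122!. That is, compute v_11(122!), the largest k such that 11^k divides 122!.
v_11(122!) = 12

Legendre's formula: v_p(n!) = Σ_{k ≥ 1} ⌊n / p^k⌋. For p = 11, n = 122, the terms are:
  ⌊122/11^1⌋ = ⌊122/11⌋ = 11
  ⌊122/11^2⌋ = ⌊122/121⌋ = 1
(the next term ⌊122/11^3⌋ = 0, terminating the sum). Summing: v_11(122!) = 11 + 1 = 12.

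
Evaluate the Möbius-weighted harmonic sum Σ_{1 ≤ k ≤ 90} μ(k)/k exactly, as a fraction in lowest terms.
Σ μ(k)/k = -34833113669423893495541895404789/23768741896345550770650537601358310

Values of μ(k) for 1 ≤ k ≤ 90: μ(1) = 1, μ(2) = -1, μ(3) = -1, μ(5) = -1, μ(6) = 1, μ(7) = -1, μ(10) = 1, μ(11) = -1, μ(13) = -1, μ(14) = 1, μ(15) = 1, μ(17) = -1, μ(19) = -1, μ(21) = 1, μ(22) = 1, μ(23) = -1, μ(26) = 1, μ(29) = -1, μ(30) = -1, μ(31) = -1, μ(33) = 1, μ(34) = 1, μ(35) = 1, μ(37) = -1, μ(38) = 1, μ(39) = 1, μ(41) = -1, μ(42) = -1, μ(43) = -1, μ(46) = 1, μ(47) = -1, μ(51) = 1, μ(53) = -1, μ(55) = 1, μ(57) = 1, μ(58) = 1, μ(59) = -1, μ(61) = -1, μ(62) = 1, μ(65) = 1, μ(66) = -1, μ(67) = -1, μ(69) = 1, μ(70) = -1, μ(71) = -1, μ(73) = -1, μ(74) = 1, μ(77) = 1, μ(78) = -1, μ(79) = -1, μ(82) = 1, μ(83) = -1, μ(85) = 1, μ(86) = 1, μ(87) = 1, μ(89) = -1, with μ = 0 on non-squarefree integers. Summing μ(k)/k for k where μ(k) ≠ 0 gives -34833113669423893495541895404789/23768741896345550770650537601358310 ≈ -0.0015. (PNT ⟺ this sum → 0 as n → ∞.)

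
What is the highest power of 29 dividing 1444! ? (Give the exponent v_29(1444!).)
v_29(1444!) = 50

Legendre's formula: v_p(n!) = Σ_{k ≥ 1} ⌊n / p^k⌋. For p = 29, n = 1444, the terms are:
  ⌊1444/29^1⌋ = ⌊1444/29⌋ = 49
  ⌊1444/29^2⌋ = ⌊1444/841⌋ = 1
(the next term ⌊1444/29^3⌋ = 0, terminating the sum). Summing: v_29(1444!) = 49 + 1 = 50.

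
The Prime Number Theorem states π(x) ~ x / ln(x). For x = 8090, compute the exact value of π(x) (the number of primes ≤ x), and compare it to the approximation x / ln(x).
π(8090) = 1017;  x/ln(x) ≈ 899.05;  relative error ≈ 11.60%.

Directly count primes up to 8090: π(8090) = 1017. The PNT approximation gives 8090/ln(8090) ≈ 8090/8.99838 ≈ 899.05. Relative error (π(x) − x/ln(x)) / π(x) ≈ 11.60%; the approximation is known to undercount slightly (Li(x) is a better estimate).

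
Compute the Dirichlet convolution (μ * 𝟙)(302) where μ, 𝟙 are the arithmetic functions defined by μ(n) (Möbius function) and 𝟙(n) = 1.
(μ * 𝟙)(302) = 0

Divisors of 302: [1, 2, 151, 302]. For each d | 302:
  d = 1: μ(1) · 𝟙(302/1) = 1 · 1 = 1
  d = 2: μ(2) · 𝟙(302/2) = -1 · 1 = -1
  d = 151: μ(151) · 𝟙(302/151) = -1 · 1 = -1
  d = 302: μ(302) · 𝟙(302/302) = 1 · 1 = 1
Summing: (μ * 𝟙)(302) = 1 + -1 + -1 + 1 = 0.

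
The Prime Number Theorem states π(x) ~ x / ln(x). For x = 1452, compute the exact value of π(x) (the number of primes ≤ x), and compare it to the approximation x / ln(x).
π(1452) = 230;  x/ln(x) ≈ 199.43;  relative error ≈ 13.29%.

Directly count primes up to 1452: π(1452) = 230. The PNT approximation gives 1452/ln(1452) ≈ 1452/7.28070 ≈ 199.43. Relative error (π(x) − x/ln(x)) / π(x) ≈ 13.29%; the approximation is known to undercount slightly (Li(x) is a better estimate).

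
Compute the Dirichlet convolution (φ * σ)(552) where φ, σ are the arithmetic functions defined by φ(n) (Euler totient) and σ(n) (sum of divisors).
(φ * σ)(552) = 8832

Divisors of 552: [1, 2, 3, 4, 6, 8, 12, 23, 24, 46, 69, 92, 138, 184, 276, 552]. For each d | 552:
  d = 1: φ(1) · σ(552/1) = 1 · 1440 = 1440
  d = 2: φ(2) · σ(552/2) = 1 · 672 = 672
  d = 3: φ(3) · σ(552/3) = 2 · 360 = 720
  d = 4: φ(4) · σ(552/4) = 2 · 288 = 576
  d = 6: φ(6) · σ(552/6) = 2 · 168 = 336
  d = 8: φ(8) · σ(552/8) = 4 · 96 = 384
  d = 12: φ(12) · σ(552/12) = 4 · 72 = 288
  d = 23: φ(23) · σ(552/23) = 22 · 60 = 1320
  d = 24: φ(24) · σ(552/24) = 8 · 24 = 192
  d = 46: φ(46) · σ(552/46) = 22 · 28 = 616
  d = 69: φ(69) · σ(552/69) = 44 · 15 = 660
  d = 92: φ(92) · σ(552/92) = 44 · 12 = 528
  d = 138: φ(138) · σ(552/138) = 44 · 7 = 308
  d = 184: φ(184) · σ(552/184) = 88 · 4 = 352
  d = 276: φ(276) · σ(552/276) = 88 · 3 = 264
  d = 552: φ(552) · σ(552/552) = 176 · 1 = 176
Summing: (φ * σ)(552) = 1440 + 672 + 720 + 576 + 336 + 384 + 288 + 1320 + 192 + 616 + 660 + 528 + 308 + 352 + 264 + 176 = 8832.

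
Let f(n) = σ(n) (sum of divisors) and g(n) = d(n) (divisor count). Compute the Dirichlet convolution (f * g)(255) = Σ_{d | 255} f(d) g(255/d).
(σ * d)(255) = 960

Divisors of 255: [1, 3, 5, 15, 17, 51, 85, 255]. For each d | 255:
  d = 1: σ(1) · d(255/1) = 1 · 8 = 8
  d = 3: σ(3) · d(255/3) = 4 · 4 = 16
  d = 5: σ(5) · d(255/5) = 6 · 4 = 24
  d = 15: σ(15) · d(255/15) = 24 · 2 = 48
  d = 17: σ(17) · d(255/17) = 18 · 4 = 72
  d = 51: σ(51) · d(255/51) = 72 · 2 = 144
  d = 85: σ(85) · d(255/85) = 108 · 2 = 216
  d = 255: σ(255) · d(255/255) = 432 · 1 = 432
Summing: (σ * d)(255) = 8 + 16 + 24 + 48 + 72 + 144 + 216 + 432 = 960.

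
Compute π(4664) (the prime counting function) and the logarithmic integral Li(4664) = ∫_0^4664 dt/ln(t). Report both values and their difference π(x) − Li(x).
π(4664) = 631;  Li(4664) ≈ 644.67;  π(x) − Li(x) ≈ -13.67.

Direct count of primes ≤ 4664 gives π(4664) = 631. Numerical evaluation of the logarithmic integral gives Li(4664) ≈ 644.67. The difference π(x) − Li(x) ≈ -13.67 is typically negative for small/moderate x (Li(x) overestimates), though Littlewood's theorem shows this sign changes infinitely often.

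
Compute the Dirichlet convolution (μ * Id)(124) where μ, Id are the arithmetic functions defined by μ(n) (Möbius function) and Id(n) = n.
(μ * Id)(124) = 60

Divisors of 124: [1, 2, 4, 31, 62, 124]. For each d | 124:
  d = 1: μ(1) · Id(124/1) = 1 · 124 = 124
  d = 2: μ(2) · Id(124/2) = -1 · 62 = -62
  d = 4: μ(4) · Id(124/4) = 0 · 31 = 0
  d = 31: μ(31) · Id(124/31) = -1 · 4 = -4
  d = 62: μ(62) · Id(124/62) = 1 · 2 = 2
  d = 124: μ(124) · Id(124/124) = 0 · 1 = 0
Summing: (μ * Id)(124) = 124 + -62 + 0 + -4 + 2 + 0 = 60.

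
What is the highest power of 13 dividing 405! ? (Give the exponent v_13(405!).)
v_13(405!) = 33

Legendre's formula: v_p(n!) = Σ_{k ≥ 1} ⌊n / p^k⌋. For p = 13, n = 405, the terms are:
  ⌊405/13^1⌋ = ⌊405/13⌋ = 31
  ⌊405/13^2⌋ = ⌊405/169⌋ = 2
(the next term ⌊405/13^3⌋ = 0, terminating the sum). Summing: v_13(405!) = 31 + 2 = 33.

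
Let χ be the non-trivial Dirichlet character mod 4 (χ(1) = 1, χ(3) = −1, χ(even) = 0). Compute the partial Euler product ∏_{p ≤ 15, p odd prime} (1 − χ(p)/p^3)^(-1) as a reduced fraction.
∏ = 17910767875/18484721664

The odd primes p ≤ 15 are [3, 5, 7, 11, 13]. For each, χ(p) = 1 if p ≡ 1 mod 4, χ(p) = −1 if p ≡ 3 mod 4. Taking (1 − χ(p)/p^3)^(-1) = p^3/(p^3 − χ(p)): (1 − (-1)/3^3)^(-1) · (1 − (1)/5^3)^(-1) · (1 − (-1)/7^3)^(-1) · (1 − (-1)/11^3)^(-1) · (1 − (1)/13^3)^(-1) = 17910767875/18484721664.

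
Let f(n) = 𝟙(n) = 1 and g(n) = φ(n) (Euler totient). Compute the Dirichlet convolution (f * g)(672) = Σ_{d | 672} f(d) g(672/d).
(𝟙 * φ)(672) = 672

Divisors of 672: [1, 2, 3, 4, 6, 7, 8, 12, 14, 16, 21, 24, 28, 32, 42, 48, 56, 84, 96, 112, 168, 224, 336, 672]. For each d | 672:
  d = 1: 𝟙(1) · φ(672/1) = 1 · 192 = 192
  d = 2: 𝟙(2) · φ(672/2) = 1 · 96 = 96
  d = 3: 𝟙(3) · φ(672/3) = 1 · 96 = 96
  d = 4: 𝟙(4) · φ(672/4) = 1 · 48 = 48
  d = 6: 𝟙(6) · φ(672/6) = 1 · 48 = 48
  d = 7: 𝟙(7) · φ(672/7) = 1 · 32 = 32
  d = 8: 𝟙(8) · φ(672/8) = 1 · 24 = 24
  d = 12: 𝟙(12) · φ(672/12) = 1 · 24 = 24
  d = 14: 𝟙(14) · φ(672/14) = 1 · 16 = 16
  d = 16: 𝟙(16) · φ(672/16) = 1 · 12 = 12
  d = 21: 𝟙(21) · φ(672/21) = 1 · 16 = 16
  d = 24: 𝟙(24) · φ(672/24) = 1 · 12 = 12
  d = 28: 𝟙(28) · φ(672/28) = 1 · 8 = 8
  d = 32: 𝟙(32) · φ(672/32) = 1 · 12 = 12
  d = 42: 𝟙(42) · φ(672/42) = 1 · 8 = 8
  d = 48: 𝟙(48) · φ(672/48) = 1 · 6 = 6
  d = 56: 𝟙(56) · φ(672/56) = 1 · 4 = 4
  d = 84: 𝟙(84) · φ(672/84) = 1 · 4 = 4
  d = 96: 𝟙(96) · φ(672/96) = 1 · 6 = 6
  d = 112: 𝟙(112) · φ(672/112) = 1 · 2 = 2
  d = 168: 𝟙(168) · φ(672/168) = 1 · 2 = 2
  d = 224: 𝟙(224) · φ(672/224) = 1 · 2 = 2
  d = 336: 𝟙(336) · φ(672/336) = 1 · 1 = 1
  d = 672: 𝟙(672) · φ(672/672) = 1 · 1 = 1
Summing: (𝟙 * φ)(672) = 192 + 96 + 96 + 48 + 48 + 32 + 24 + 24 + 16 + 12 + 16 + 12 + 8 + 12 + 8 + 6 + 4 + 4 + 6 + 2 + 2 + 2 + 1 + 1 = 672.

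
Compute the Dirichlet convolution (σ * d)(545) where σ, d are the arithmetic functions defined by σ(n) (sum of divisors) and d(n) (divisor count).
(σ * d)(545) = 896

Divisors of 545: [1, 5, 109, 545]. For each d | 545:
  d = 1: σ(1) · d(545/1) = 1 · 4 = 4
  d = 5: σ(5) · d(545/5) = 6 · 2 = 12
  d = 109: σ(109) · d(545/109) = 110 · 2 = 220
  d = 545: σ(545) · d(545/545) = 660 · 1 = 660
Summing: (σ * d)(545) = 4 + 12 + 220 + 660 = 896.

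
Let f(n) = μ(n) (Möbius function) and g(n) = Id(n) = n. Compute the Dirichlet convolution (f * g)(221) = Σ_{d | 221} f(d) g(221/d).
(μ * Id)(221) = 192

Divisors of 221: [1, 13, 17, 221]. For each d | 221:
  d = 1: μ(1) · Id(221/1) = 1 · 221 = 221
  d = 13: μ(13) · Id(221/13) = -1 · 17 = -17
  d = 17: μ(17) · Id(221/17) = -1 · 13 = -13
  d = 221: μ(221) · Id(221/221) = 1 · 1 = 1
Summing: (μ * Id)(221) = 221 + -17 + -13 + 1 = 192.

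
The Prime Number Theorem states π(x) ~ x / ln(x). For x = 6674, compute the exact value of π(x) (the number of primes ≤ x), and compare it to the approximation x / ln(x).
π(6674) = 860;  x/ln(x) ≈ 757.89;  relative error ≈ 11.87%.

Directly count primes up to 6674: π(6674) = 860. The PNT approximation gives 6674/ln(6674) ≈ 6674/8.80597 ≈ 757.89. Relative error (π(x) − x/ln(x)) / π(x) ≈ 11.87%; the approximation is known to undercount slightly (Li(x) is a better estimate).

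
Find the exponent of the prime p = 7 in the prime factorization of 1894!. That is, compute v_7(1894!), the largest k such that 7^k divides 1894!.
v_7(1894!) = 313

Legendre's formula: v_p(n!) = Σ_{k ≥ 1} ⌊n / p^k⌋. For p = 7, n = 1894, the terms are:
  ⌊1894/7^1⌋ = ⌊1894/7⌋ = 270
  ⌊1894/7^2⌋ = ⌊1894/49⌋ = 38
  ⌊1894/7^3⌋ = ⌊1894/343⌋ = 5
(the next term ⌊1894/7^4⌋ = 0, terminating the sum). Summing: v_7(1894!) = 270 + 38 + 5 = 313.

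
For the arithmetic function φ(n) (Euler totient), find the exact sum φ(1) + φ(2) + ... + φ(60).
Σ_{n ≤ 60} φ(n) = 1102

Compute φ(n) for each 1 ≤ n ≤ 60: φ(1) = 1, φ(2) = 1, φ(3) = 2, φ(4) = 2, φ(5) = 4, φ(6) = 2, φ(7) = 6, φ(8) = 4, φ(9) = 6, φ(10) = 4, φ(11) = 10, φ(12) = 4, φ(13) = 12, φ(14) = 6, φ(15) = 8, φ(16) = 8, φ(17) = 16, φ(18) = 6, φ(19) = 18, φ(20) = 8, φ(21) = 12, φ(22) = 10, φ(23) = 22, φ(24) = 8, φ(25) = 20, φ(26) = 12, φ(27) = 18, φ(28) = 12, φ(29) = 28, φ(30) = 8, φ(31) = 30, φ(32) = 16, φ(33) = 20, φ(34) = 16, φ(35) = 24, φ(36) = 12, φ(37) = 36, φ(38) = 18, φ(39) = 24, φ(40) = 16, φ(41) = 40, φ(42) = 12, φ(43) = 42, φ(44) = 20, φ(45) = 24, φ(46) = 22, φ(47) = 46, φ(48) = 16, φ(49) = 42, φ(50) = 20, φ(51) = 32, φ(52) = 24, φ(53) = 52, φ(54) = 18, φ(55) = 40, φ(56) = 24, φ(57) = 36, φ(58) = 28, φ(59) = 58, φ(60) = 16. Summing all 60 values: 1102. (Average order: Σ_{n ≤ x} φ(n) ~ (3/π²) x². For x = 60, (3/π²)·60² ≈ 1094.27.)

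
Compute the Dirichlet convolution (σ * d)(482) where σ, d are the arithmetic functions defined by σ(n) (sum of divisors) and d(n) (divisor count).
(σ * d)(482) = 1220

Divisors of 482: [1, 2, 241, 482]. For each d | 482:
  d = 1: σ(1) · d(482/1) = 1 · 4 = 4
  d = 2: σ(2) · d(482/2) = 3 · 2 = 6
  d = 241: σ(241) · d(482/241) = 242 · 2 = 484
  d = 482: σ(482) · d(482/482) = 726 · 1 = 726
Summing: (σ * d)(482) = 4 + 6 + 484 + 726 = 1220.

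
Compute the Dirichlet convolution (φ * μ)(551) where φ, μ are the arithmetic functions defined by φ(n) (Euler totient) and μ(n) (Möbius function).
(φ * μ)(551) = 459

Divisors of 551: [1, 19, 29, 551]. For each d | 551:
  d = 1: φ(1) · μ(551/1) = 1 · 1 = 1
  d = 19: φ(19) · μ(551/19) = 18 · -1 = -18
  d = 29: φ(29) · μ(551/29) = 28 · -1 = -28
  d = 551: φ(551) · μ(551/551) = 504 · 1 = 504
Summing: (φ * μ)(551) = 1 + -18 + -28 + 504 = 459.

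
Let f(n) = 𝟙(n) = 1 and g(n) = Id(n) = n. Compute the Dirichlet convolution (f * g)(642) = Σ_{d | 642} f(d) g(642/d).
(𝟙 * Id)(642) = 1296

Divisors of 642: [1, 2, 3, 6, 107, 214, 321, 642]. For each d | 642:
  d = 1: 𝟙(1) · Id(642/1) = 1 · 642 = 642
  d = 2: 𝟙(2) · Id(642/2) = 1 · 321 = 321
  d = 3: 𝟙(3) · Id(642/3) = 1 · 214 = 214
  d = 6: 𝟙(6) · Id(642/6) = 1 · 107 = 107
  d = 107: 𝟙(107) · Id(642/107) = 1 · 6 = 6
  d = 214: 𝟙(214) · Id(642/214) = 1 · 3 = 3
  d = 321: 𝟙(321) · Id(642/321) = 1 · 2 = 2
  d = 642: 𝟙(642) · Id(642/642) = 1 · 1 = 1
Summing: (𝟙 * Id)(642) = 642 + 321 + 214 + 107 + 6 + 3 + 2 + 1 = 1296.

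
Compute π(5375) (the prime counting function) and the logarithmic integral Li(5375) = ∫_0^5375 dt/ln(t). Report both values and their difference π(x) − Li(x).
π(5375) = 708;  Li(5375) ≈ 728.12;  π(x) − Li(x) ≈ -20.12.

Direct count of primes ≤ 5375 gives π(5375) = 708. Numerical evaluation of the logarithmic integral gives Li(5375) ≈ 728.12. The difference π(x) − Li(x) ≈ -20.12 is typically negative for small/moderate x (Li(x) overestimates), though Littlewood's theorem shows this sign changes infinitely often.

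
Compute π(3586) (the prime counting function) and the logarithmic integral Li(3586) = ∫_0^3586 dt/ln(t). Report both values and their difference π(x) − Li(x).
π(3586) = 502;  Li(3586) ≈ 515.12;  π(x) − Li(x) ≈ -13.12.

Direct count of primes ≤ 3586 gives π(3586) = 502. Numerical evaluation of the logarithmic integral gives Li(3586) ≈ 515.12. The difference π(x) − Li(x) ≈ -13.12 is typically negative for small/moderate x (Li(x) overestimates), though Littlewood's theorem shows this sign changes infinitely often.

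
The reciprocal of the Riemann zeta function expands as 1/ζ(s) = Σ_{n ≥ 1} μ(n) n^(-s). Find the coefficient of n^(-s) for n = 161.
μ(161) = 1

Factor n = 161 = 7 · 23. μ(n) = 0 if any exponent ≥ 2 (not squarefree); otherwise μ(n) = (−1)^{ω(n)} where ω(n) is the number of distinct prime factors. Applying: μ(161) = 1.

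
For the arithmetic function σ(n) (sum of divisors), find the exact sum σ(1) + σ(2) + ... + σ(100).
Σ_{n ≤ 100} σ(n) = 8299

Compute σ(n) for each 1 ≤ n ≤ 100: σ(1) = 1, σ(2) = 3, σ(3) = 4, σ(4) = 7, σ(5) = 6, σ(6) = 12, σ(7) = 8, σ(8) = 15, σ(9) = 13, σ(10) = 18, σ(11) = 12, σ(12) = 28, σ(13) = 14, σ(14) = 24, σ(15) = 24, σ(16) = 31, σ(17) = 18, σ(18) = 39, σ(19) = 20, σ(20) = 42, σ(21) = 32, σ(22) = 36, σ(23) = 24, σ(24) = 60, σ(25) = 31, σ(26) = 42, σ(27) = 40, σ(28) = 56, σ(29) = 30, σ(30) = 72, σ(31) = 32, σ(32) = 63, σ(33) = 48, σ(34) = 54, σ(35) = 48, σ(36) = 91, σ(37) = 38, σ(38) = 60, σ(39) = 56, σ(40) = 90, σ(41) = 42, σ(42) = 96, σ(43) = 44, σ(44) = 84, σ(45) = 78, σ(46) = 72, σ(47) = 48, σ(48) = 124, σ(49) = 57, σ(50) = 93, σ(51) = 72, σ(52) = 98, σ(53) = 54, σ(54) = 120, σ(55) = 72, σ(56) = 120, σ(57) = 80, σ(58) = 90, σ(59) = 60, σ(60) = 168, σ(61) = 62, σ(62) = 96, σ(63) = 104, σ(64) = 127, σ(65) = 84, σ(66) = 144, σ(67) = 68, σ(68) = 126, σ(69) = 96, σ(70) = 144, σ(71) = 72, σ(72) = 195, σ(73) = 74, σ(74) = 114, σ(75) = 124, σ(76) = 140, σ(77) = 96, σ(78) = 168, σ(79) = 80, σ(80) = 186, σ(81) = 121, σ(82) = 126, σ(83) = 84, σ(84) = 224, σ(85) = 108, σ(86) = 132, σ(87) = 120, σ(88) = 180, σ(89) = 90, σ(90) = 234, σ(91) = 112, σ(92) = 168, σ(93) = 128, σ(94) = 144, σ(95) = 120, σ(96) = 252, σ(97) = 98, σ(98) = 171, σ(99) = 156, σ(100) = 217. Summing all 100 values: 8299. (Average order: Σ_{n ≤ x} σ(n) ~ (π²/12) x². For x = 100, (π²/12)·100² ≈ 8224.67.)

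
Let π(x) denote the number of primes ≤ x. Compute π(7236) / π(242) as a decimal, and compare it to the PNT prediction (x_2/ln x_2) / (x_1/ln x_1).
π(7236)/π(242) = 924/53 ≈ 17.4340;  PNT prediction ≈ 18.4682.

π(242) = 53 and π(7236) = 924, so π(7236)/π(242) ≈ 17.4340. The PNT-predicted ratio is (7236/ln(7236)) / (242/ln(242)) ≈ 18.4682. The two agree to within a few percent, as expected.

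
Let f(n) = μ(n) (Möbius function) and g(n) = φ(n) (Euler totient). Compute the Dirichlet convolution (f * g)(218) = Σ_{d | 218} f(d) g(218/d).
(μ * φ)(218) = 0

Divisors of 218: [1, 2, 109, 218]. For each d | 218:
  d = 1: μ(1) · φ(218/1) = 1 · 108 = 108
  d = 2: μ(2) · φ(218/2) = -1 · 108 = -108
  d = 109: μ(109) · φ(218/109) = -1 · 1 = -1
  d = 218: μ(218) · φ(218/218) = 1 · 1 = 1
Summing: (μ * φ)(218) = 108 + -108 + -1 + 1 = 0.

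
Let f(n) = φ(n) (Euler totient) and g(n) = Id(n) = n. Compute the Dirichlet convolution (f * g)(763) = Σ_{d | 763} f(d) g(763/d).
(φ * Id)(763) = 2821

Divisors of 763: [1, 7, 109, 763]. For each d | 763:
  d = 1: φ(1) · Id(763/1) = 1 · 763 = 763
  d = 7: φ(7) · Id(763/7) = 6 · 109 = 654
  d = 109: φ(109) · Id(763/109) = 108 · 7 = 756
  d = 763: φ(763) · Id(763/763) = 648 · 1 = 648
Summing: (φ * Id)(763) = 763 + 654 + 756 + 648 = 2821.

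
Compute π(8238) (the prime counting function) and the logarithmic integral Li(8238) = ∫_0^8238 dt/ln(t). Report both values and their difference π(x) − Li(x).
π(8238) = 1034;  Li(8238) ≈ 1052.86;  π(x) − Li(x) ≈ -18.86.

Direct count of primes ≤ 8238 gives π(8238) = 1034. Numerical evaluation of the logarithmic integral gives Li(8238) ≈ 1052.86. The difference π(x) − Li(x) ≈ -18.86 is typically negative for small/moderate x (Li(x) overestimates), though Littlewood's theorem shows this sign changes infinitely often.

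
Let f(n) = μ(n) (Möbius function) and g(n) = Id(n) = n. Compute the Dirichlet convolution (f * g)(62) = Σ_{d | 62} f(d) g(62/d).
(μ * Id)(62) = 30

Divisors of 62: [1, 2, 31, 62]. For each d | 62:
  d = 1: μ(1) · Id(62/1) = 1 · 62 = 62
  d = 2: μ(2) · Id(62/2) = -1 · 31 = -31
  d = 31: μ(31) · Id(62/31) = -1 · 2 = -2
  d = 62: μ(62) · Id(62/62) = 1 · 1 = 1
Summing: (μ * Id)(62) = 62 + -31 + -2 + 1 = 30.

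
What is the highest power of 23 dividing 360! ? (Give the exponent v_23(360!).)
v_23(360!) = 15

Legendre's formula: v_p(n!) = Σ_{k ≥ 1} ⌊n / p^k⌋. For p = 23, n = 360, the terms are:
  ⌊360/23^1⌋ = ⌊360/23⌋ = 15
(the next term ⌊360/23^2⌋ = 0, terminating the sum). Summing: v_23(360!) = 15 = 15.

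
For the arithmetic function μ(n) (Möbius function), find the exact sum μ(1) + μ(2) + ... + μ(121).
Σ_{n ≤ 121} μ(n) = -3

Compute μ(n) for each 1 ≤ n ≤ 121: μ(1) = 1, μ(2) = -1, μ(3) = -1, μ(4) = 0, μ(5) = -1, μ(6) = 1, μ(7) = -1, μ(8) = 0, μ(9) = 0, μ(10) = 1, μ(11) = -1, μ(12) = 0, μ(13) = -1, μ(14) = 1, μ(15) = 1, μ(16) = 0, μ(17) = -1, μ(18) = 0, μ(19) = -1, μ(20) = 0, μ(21) = 1, μ(22) = 1, μ(23) = -1, μ(24) = 0, μ(25) = 0, μ(26) = 1, μ(27) = 0, μ(28) = 0, μ(29) = -1, μ(30) = -1, μ(31) = -1, μ(32) = 0, μ(33) = 1, μ(34) = 1, μ(35) = 1, μ(36) = 0, μ(37) = -1, μ(38) = 1, μ(39) = 1, μ(40) = 0, μ(41) = -1, μ(42) = -1, μ(43) = -1, μ(44) = 0, μ(45) = 0, μ(46) = 1, μ(47) = -1, μ(48) = 0, μ(49) = 0, μ(50) = 0, μ(51) = 1, μ(52) = 0, μ(53) = -1, μ(54) = 0, μ(55) = 1, μ(56) = 0, μ(57) = 1, μ(58) = 1, μ(59) = -1, μ(60) = 0, μ(61) = -1, μ(62) = 1, μ(63) = 0, μ(64) = 0, μ(65) = 1, μ(66) = -1, μ(67) = -1, μ(68) = 0, μ(69) = 1, μ(70) = -1, μ(71) = -1, μ(72) = 0, μ(73) = -1, μ(74) = 1, μ(75) = 0, μ(76) = 0, μ(77) = 1, μ(78) = -1, μ(79) = -1, μ(80) = 0, μ(81) = 0, μ(82) = 1, μ(83) = -1, μ(84) = 0, μ(85) = 1, μ(86) = 1, μ(87) = 1, μ(88) = 0, μ(89) = -1, μ(90) = 0, μ(91) = 1, μ(92) = 0, μ(93) = 1, μ(94) = 1, μ(95) = 1, μ(96) = 0, μ(97) = -1, μ(98) = 0, μ(99) = 0, μ(100) = 0, μ(101) = -1, μ(102) = -1, μ(103) = -1, μ(104) = 0, μ(105) = -1, μ(106) = 1, μ(107) = -1, μ(108) = 0, μ(109) = -1, μ(110) = -1, μ(111) = 1, μ(112) = 0, μ(113) = -1, μ(114) = -1, μ(115) = 1, μ(116) = 0, μ(117) = 0, μ(118) = 1, μ(119) = 1, μ(120) = 0, μ(121) = 0. Summing all 121 values: -3. (Mertens function M(x) = Σ_{n ≤ x} μ(n); on average M(x) should be small (PNT ⟺ M(x) = o(x)).)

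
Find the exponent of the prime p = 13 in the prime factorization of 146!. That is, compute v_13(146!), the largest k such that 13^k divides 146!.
v_13(146!) = 11

Legendre's formula: v_p(n!) = Σ_{k ≥ 1} ⌊n / p^k⌋. For p = 13, n = 146, the terms are:
  ⌊146/13^1⌋ = ⌊146/13⌋ = 11
(the next term ⌊146/13^2⌋ = 0, terminating the sum). Summing: v_13(146!) = 11 = 11.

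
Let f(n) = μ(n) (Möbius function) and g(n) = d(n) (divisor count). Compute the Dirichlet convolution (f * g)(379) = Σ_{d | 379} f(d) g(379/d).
(μ * d)(379) = 1

Divisors of 379: [1, 379]. For each d | 379:
  d = 1: μ(1) · d(379/1) = 1 · 2 = 2
  d = 379: μ(379) · d(379/379) = -1 · 1 = -1
Summing: (μ * d)(379) = 2 + -1 = 1.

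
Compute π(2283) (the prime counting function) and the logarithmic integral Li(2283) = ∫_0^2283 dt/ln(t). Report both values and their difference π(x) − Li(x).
π(2283) = 339;  Li(2283) ≈ 351.71;  π(x) − Li(x) ≈ -12.71.

Direct count of primes ≤ 2283 gives π(2283) = 339. Numerical evaluation of the logarithmic integral gives Li(2283) ≈ 351.71. The difference π(x) − Li(x) ≈ -12.71 is typically negative for small/moderate x (Li(x) overestimates), though Littlewood's theorem shows this sign changes infinitely often.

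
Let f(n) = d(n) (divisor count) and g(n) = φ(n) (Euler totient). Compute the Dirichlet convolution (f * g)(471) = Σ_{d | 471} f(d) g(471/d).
(d * φ)(471) = 632

Divisors of 471: [1, 3, 157, 471]. For each d | 471:
  d = 1: d(1) · φ(471/1) = 1 · 312 = 312
  d = 3: d(3) · φ(471/3) = 2 · 156 = 312
  d = 157: d(157) · φ(471/157) = 2 · 2 = 4
  d = 471: d(471) · φ(471/471) = 4 · 1 = 4
Summing: (d * φ)(471) = 312 + 312 + 4 + 4 = 632.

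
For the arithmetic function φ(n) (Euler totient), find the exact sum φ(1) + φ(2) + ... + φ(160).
Σ_{n ≤ 160} φ(n) = 7806

Compute φ(n) for each 1 ≤ n ≤ 160: φ(1) = 1, φ(2) = 1, φ(3) = 2, φ(4) = 2, φ(5) = 4, φ(6) = 2, φ(7) = 6, φ(8) = 4, φ(9) = 6, φ(10) = 4, φ(11) = 10, φ(12) = 4, φ(13) = 12, φ(14) = 6, φ(15) = 8, φ(16) = 8, φ(17) = 16, φ(18) = 6, φ(19) = 18, φ(20) = 8, φ(21) = 12, φ(22) = 10, φ(23) = 22, φ(24) = 8, φ(25) = 20, φ(26) = 12, φ(27) = 18, φ(28) = 12, φ(29) = 28, φ(30) = 8, φ(31) = 30, φ(32) = 16, φ(33) = 20, φ(34) = 16, φ(35) = 24, φ(36) = 12, φ(37) = 36, φ(38) = 18, φ(39) = 24, φ(40) = 16, φ(41) = 40, φ(42) = 12, φ(43) = 42, φ(44) = 20, φ(45) = 24, φ(46) = 22, φ(47) = 46, φ(48) = 16, φ(49) = 42, φ(50) = 20, φ(51) = 32, φ(52) = 24, φ(53) = 52, φ(54) = 18, φ(55) = 40, φ(56) = 24, φ(57) = 36, φ(58) = 28, φ(59) = 58, φ(60) = 16, φ(61) = 60, φ(62) = 30, φ(63) = 36, φ(64) = 32, φ(65) = 48, φ(66) = 20, φ(67) = 66, φ(68) = 32, φ(69) = 44, φ(70) = 24, φ(71) = 70, φ(72) = 24, φ(73) = 72, φ(74) = 36, φ(75) = 40, φ(76) = 36, φ(77) = 60, φ(78) = 24, φ(79) = 78, φ(80) = 32, φ(81) = 54, φ(82) = 40, φ(83) = 82, φ(84) = 24, φ(85) = 64, φ(86) = 42, φ(87) = 56, φ(88) = 40, φ(89) = 88, φ(90) = 24, φ(91) = 72, φ(92) = 44, φ(93) = 60, φ(94) = 46, φ(95) = 72, φ(96) = 32, φ(97) = 96, φ(98) = 42, φ(99) = 60, φ(100) = 40, φ(101) = 100, φ(102) = 32, φ(103) = 102, φ(104) = 48, φ(105) = 48, φ(106) = 52, φ(107) = 106, φ(108) = 36, φ(109) = 108, φ(110) = 40, φ(111) = 72, φ(112) = 48, φ(113) = 112, φ(114) = 36, φ(115) = 88, φ(116) = 56, φ(117) = 72, φ(118) = 58, φ(119) = 96, φ(120) = 32, φ(121) = 110, φ(122) = 60, φ(123) = 80, φ(124) = 60, φ(125) = 100, φ(126) = 36, φ(127) = 126, φ(128) = 64, φ(129) = 84, φ(130) = 48, φ(131) = 130, φ(132) = 40, φ(133) = 108, φ(134) = 66, φ(135) = 72, φ(136) = 64, φ(137) = 136, φ(138) = 44, φ(139) = 138, φ(140) = 48, φ(141) = 92, φ(142) = 70, φ(143) = 120, φ(144) = 48, φ(145) = 112, φ(146) = 72, φ(147) = 84, φ(148) = 72, φ(149) = 148, φ(150) = 40, φ(151) = 150, φ(152) = 72, φ(153) = 96, φ(154) = 60, φ(155) = 120, φ(156) = 48, φ(157) = 156, φ(158) = 78, φ(159) = 104, φ(160) = 64. Summing all 160 values: 7806. (Average order: Σ_{n ≤ x} φ(n) ~ (3/π²) x². For x = 160, (3/π²)·160² ≈ 7781.47.)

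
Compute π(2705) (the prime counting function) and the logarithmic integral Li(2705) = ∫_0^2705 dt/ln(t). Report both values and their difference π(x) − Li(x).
π(2705) = 393;  Li(2705) ≈ 405.68;  π(x) − Li(x) ≈ -12.68.

Direct count of primes ≤ 2705 gives π(2705) = 393. Numerical evaluation of the logarithmic integral gives Li(2705) ≈ 405.68. The difference π(x) − Li(x) ≈ -12.68 is typically negative for small/moderate x (Li(x) overestimates), though Littlewood's theorem shows this sign changes infinitely often.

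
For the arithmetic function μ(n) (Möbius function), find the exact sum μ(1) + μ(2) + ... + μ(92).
Σ_{n ≤ 92} μ(n) = -1

Compute μ(n) for each 1 ≤ n ≤ 92: μ(1) = 1, μ(2) = -1, μ(3) = -1, μ(4) = 0, μ(5) = -1, μ(6) = 1, μ(7) = -1, μ(8) = 0, μ(9) = 0, μ(10) = 1, μ(11) = -1, μ(12) = 0, μ(13) = -1, μ(14) = 1, μ(15) = 1, μ(16) = 0, μ(17) = -1, μ(18) = 0, μ(19) = -1, μ(20) = 0, μ(21) = 1, μ(22) = 1, μ(23) = -1, μ(24) = 0, μ(25) = 0, μ(26) = 1, μ(27) = 0, μ(28) = 0, μ(29) = -1, μ(30) = -1, μ(31) = -1, μ(32) = 0, μ(33) = 1, μ(34) = 1, μ(35) = 1, μ(36) = 0, μ(37) = -1, μ(38) = 1, μ(39) = 1, μ(40) = 0, μ(41) = -1, μ(42) = -1, μ(43) = -1, μ(44) = 0, μ(45) = 0, μ(46) = 1, μ(47) = -1, μ(48) = 0, μ(49) = 0, μ(50) = 0, μ(51) = 1, μ(52) = 0, μ(53) = -1, μ(54) = 0, μ(55) = 1, μ(56) = 0, μ(57) = 1, μ(58) = 1, μ(59) = -1, μ(60) = 0, μ(61) = -1, μ(62) = 1, μ(63) = 0, μ(64) = 0, μ(65) = 1, μ(66) = -1, μ(67) = -1, μ(68) = 0, μ(69) = 1, μ(70) = -1, μ(71) = -1, μ(72) = 0, μ(73) = -1, μ(74) = 1, μ(75) = 0, μ(76) = 0, μ(77) = 1, μ(78) = -1, μ(79) = -1, μ(80) = 0, μ(81) = 0, μ(82) = 1, μ(83) = -1, μ(84) = 0, μ(85) = 1, μ(86) = 1, μ(87) = 1, μ(88) = 0, μ(89) = -1, μ(90) = 0, μ(91) = 1, μ(92) = 0. Summing all 92 values: -1. (Mertens function M(x) = Σ_{n ≤ x} μ(n); on average M(x) should be small (PNT ⟺ M(x) = o(x)).)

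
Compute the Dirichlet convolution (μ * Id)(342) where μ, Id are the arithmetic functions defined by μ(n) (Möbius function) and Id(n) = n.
(μ * Id)(342) = 108

Divisors of 342: [1, 2, 3, 6, 9, 18, 19, 38, 57, 114, 171, 342]. For each d | 342:
  d = 1: μ(1) · Id(342/1) = 1 · 342 = 342
  d = 2: μ(2) · Id(342/2) = -1 · 171 = -171
  d = 3: μ(3) · Id(342/3) = -1 · 114 = -114
  d = 6: μ(6) · Id(342/6) = 1 · 57 = 57
  d = 9: μ(9) · Id(342/9) = 0 · 38 = 0
  d = 18: μ(18) · Id(342/18) = 0 · 19 = 0
  d = 19: μ(19) · Id(342/19) = -1 · 18 = -18
  d = 38: μ(38) · Id(342/38) = 1 · 9 = 9
  d = 57: μ(57) · Id(342/57) = 1 · 6 = 6
  d = 114: μ(114) · Id(342/114) = -1 · 3 = -3
  d = 171: μ(171) · Id(342/171) = 0 · 2 = 0
  d = 342: μ(342) · Id(342/342) = 0 · 1 = 0
Summing: (μ * Id)(342) = 342 + -171 + -114 + 57 + 0 + 0 + -18 + 9 + 6 + -3 + 0 + 0 = 108.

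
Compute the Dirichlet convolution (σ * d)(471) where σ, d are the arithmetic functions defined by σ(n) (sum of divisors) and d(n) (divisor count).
(σ * d)(471) = 960

Divisors of 471: [1, 3, 157, 471]. For each d | 471:
  d = 1: σ(1) · d(471/1) = 1 · 4 = 4
  d = 3: σ(3) · d(471/3) = 4 · 2 = 8
  d = 157: σ(157) · d(471/157) = 158 · 2 = 316
  d = 471: σ(471) · d(471/471) = 632 · 1 = 632
Summing: (σ * d)(471) = 4 + 8 + 316 + 632 = 960.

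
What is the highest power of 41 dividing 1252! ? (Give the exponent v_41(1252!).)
v_41(1252!) = 30

Legendre's formula: v_p(n!) = Σ_{k ≥ 1} ⌊n / p^k⌋. For p = 41, n = 1252, the terms are:
  ⌊1252/41^1⌋ = ⌊1252/41⌋ = 30
(the next term ⌊1252/41^2⌋ = 0, terminating the sum). Summing: v_41(1252!) = 30 = 30.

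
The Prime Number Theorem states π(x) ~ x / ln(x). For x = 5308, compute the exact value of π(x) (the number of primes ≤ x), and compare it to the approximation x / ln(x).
π(5308) = 703;  x/ln(x) ≈ 618.87;  relative error ≈ 11.97%.

Directly count primes up to 5308: π(5308) = 703. The PNT approximation gives 5308/ln(5308) ≈ 5308/8.57697 ≈ 618.87. Relative error (π(x) − x/ln(x)) / π(x) ≈ 11.97%; the approximation is known to undercount slightly (Li(x) is a better estimate).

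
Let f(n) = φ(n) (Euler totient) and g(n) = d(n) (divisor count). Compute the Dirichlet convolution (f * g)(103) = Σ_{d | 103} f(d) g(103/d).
(φ * d)(103) = 104

Divisors of 103: [1, 103]. For each d | 103:
  d = 1: φ(1) · d(103/1) = 1 · 2 = 2
  d = 103: φ(103) · d(103/103) = 102 · 1 = 102
Summing: (φ * d)(103) = 2 + 102 = 104.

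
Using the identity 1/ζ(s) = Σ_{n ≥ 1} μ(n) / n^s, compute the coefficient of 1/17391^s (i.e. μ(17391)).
μ(17391) = 1

Factor n = 17391 = 3 · 11 · 17 · 31. μ(n) = 0 if any exponent ≥ 2 (not squarefree); otherwise μ(n) = (−1)^{ω(n)} where ω(n) is the number of distinct prime factors. Applying: μ(17391) = 1.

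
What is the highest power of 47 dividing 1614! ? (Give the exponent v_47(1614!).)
v_47(1614!) = 34

Legendre's formula: v_p(n!) = Σ_{k ≥ 1} ⌊n / p^k⌋. For p = 47, n = 1614, the terms are:
  ⌊1614/47^1⌋ = ⌊1614/47⌋ = 34
(the next term ⌊1614/47^2⌋ = 0, terminating the sum). Summing: v_47(1614!) = 34 = 34.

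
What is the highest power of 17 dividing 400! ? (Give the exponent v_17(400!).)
v_17(400!) = 24

Legendre's formula: v_p(n!) = Σ_{k ≥ 1} ⌊n / p^k⌋. For p = 17, n = 400, the terms are:
  ⌊400/17^1⌋ = ⌊400/17⌋ = 23
  ⌊400/17^2⌋ = ⌊400/289⌋ = 1
(the next term ⌊400/17^3⌋ = 0, terminating the sum). Summing: v_17(400!) = 23 + 1 = 24.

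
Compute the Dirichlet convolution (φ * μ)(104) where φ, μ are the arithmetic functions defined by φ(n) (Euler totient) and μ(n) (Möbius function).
(φ * μ)(104) = 22

Divisors of 104: [1, 2, 4, 8, 13, 26, 52, 104]. For each d | 104:
  d = 1: φ(1) · μ(104/1) = 1 · 0 = 0
  d = 2: φ(2) · μ(104/2) = 1 · 0 = 0
  d = 4: φ(4) · μ(104/4) = 2 · 1 = 2
  d = 8: φ(8) · μ(104/8) = 4 · -1 = -4
  d = 13: φ(13) · μ(104/13) = 12 · 0 = 0
  d = 26: φ(26) · μ(104/26) = 12 · 0 = 0
  d = 52: φ(52) · μ(104/52) = 24 · -1 = -24
  d = 104: φ(104) · μ(104/104) = 48 · 1 = 48
Summing: (φ * μ)(104) = 0 + 0 + 2 + -4 + 0 + 0 + -24 + 48 = 22.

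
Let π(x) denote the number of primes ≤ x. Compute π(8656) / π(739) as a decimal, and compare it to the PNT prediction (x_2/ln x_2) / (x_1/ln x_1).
π(8656)/π(739) = 1077/131 ≈ 8.2214;  PNT prediction ≈ 8.5339.

π(739) = 131 and π(8656) = 1077, so π(8656)/π(739) ≈ 8.2214. The PNT-predicted ratio is (8656/ln(8656)) / (739/ln(739)) ≈ 8.5339. The two agree to within a few percent, as expected.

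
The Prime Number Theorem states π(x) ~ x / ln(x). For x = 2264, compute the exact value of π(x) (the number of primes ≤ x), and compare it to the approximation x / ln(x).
π(2264) = 335;  x/ln(x) ≈ 293.08;  relative error ≈ 12.51%.

Directly count primes up to 2264: π(2264) = 335. The PNT approximation gives 2264/ln(2264) ≈ 2264/7.72489 ≈ 293.08. Relative error (π(x) − x/ln(x)) / π(x) ≈ 12.51%; the approximation is known to undercount slightly (Li(x) is a better estimate).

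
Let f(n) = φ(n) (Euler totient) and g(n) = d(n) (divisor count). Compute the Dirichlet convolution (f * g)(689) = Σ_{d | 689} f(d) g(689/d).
(φ * d)(689) = 756

Divisors of 689: [1, 13, 53, 689]. For each d | 689:
  d = 1: φ(1) · d(689/1) = 1 · 4 = 4
  d = 13: φ(13) · d(689/13) = 12 · 2 = 24
  d = 53: φ(53) · d(689/53) = 52 · 2 = 104
  d = 689: φ(689) · d(689/689) = 624 · 1 = 624
Summing: (φ * d)(689) = 4 + 24 + 104 + 624 = 756.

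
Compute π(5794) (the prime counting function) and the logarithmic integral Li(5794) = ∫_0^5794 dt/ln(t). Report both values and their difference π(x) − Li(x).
π(5794) = 760;  Li(5794) ≈ 776.69;  π(x) − Li(x) ≈ -16.69.

Direct count of primes ≤ 5794 gives π(5794) = 760. Numerical evaluation of the logarithmic integral gives Li(5794) ≈ 776.69. The difference π(x) − Li(x) ≈ -16.69 is typically negative for small/moderate x (Li(x) overestimates), though Littlewood's theorem shows this sign changes infinitely often.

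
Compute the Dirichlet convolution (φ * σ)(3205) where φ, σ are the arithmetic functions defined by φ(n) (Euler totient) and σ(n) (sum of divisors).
(φ * σ)(3205) = 12820

Divisors of 3205: [1, 5, 641, 3205]. For each d | 3205:
  d = 1: φ(1) · σ(3205/1) = 1 · 3852 = 3852
  d = 5: φ(5) · σ(3205/5) = 4 · 642 = 2568
  d = 641: φ(641) · σ(3205/641) = 640 · 6 = 3840
  d = 3205: φ(3205) · σ(3205/3205) = 2560 · 1 = 2560
Summing: (φ * σ)(3205) = 3852 + 2568 + 3840 + 2560 = 12820.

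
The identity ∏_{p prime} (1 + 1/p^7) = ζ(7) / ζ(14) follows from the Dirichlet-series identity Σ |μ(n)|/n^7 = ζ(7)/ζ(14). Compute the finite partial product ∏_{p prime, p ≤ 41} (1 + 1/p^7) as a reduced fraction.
∏ = 906276285123367303463952471174214707523220166331900002148763513926498754947885274824704/898827234959603916464015184677991123451710902595120068322823619866941706124048533178125

The primes p ≤ 41 are [2, 3, 5, 7, 11, 13, 17, 19, 23, 29, 31, 37, 41]. For each, (1 + 1/p^7) = (p^7 + 1)/p^7. Multiplying these fractions over p ∈ [2, 3, 5, 7, 11, 13, 17, 19, 23, 29, 31, 37, 41] gives 906276285123367303463952471174214707523220166331900002148763513926498754947885274824704/898827234959603916464015184677991123451710902595120068322823619866941706124048533178125. (In the limit P → ∞ this tends to ζ(7)/ζ(14).)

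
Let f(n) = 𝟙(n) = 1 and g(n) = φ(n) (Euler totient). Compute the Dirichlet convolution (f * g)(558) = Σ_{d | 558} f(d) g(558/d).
(𝟙 * φ)(558) = 558

Divisors of 558: [1, 2, 3, 6, 9, 18, 31, 62, 93, 186, 279, 558]. For each d | 558:
  d = 1: 𝟙(1) · φ(558/1) = 1 · 180 = 180
  d = 2: 𝟙(2) · φ(558/2) = 1 · 180 = 180
  d = 3: 𝟙(3) · φ(558/3) = 1 · 60 = 60
  d = 6: 𝟙(6) · φ(558/6) = 1 · 60 = 60
  d = 9: 𝟙(9) · φ(558/9) = 1 · 30 = 30
  d = 18: 𝟙(18) · φ(558/18) = 1 · 30 = 30
  d = 31: 𝟙(31) · φ(558/31) = 1 · 6 = 6
  d = 62: 𝟙(62) · φ(558/62) = 1 · 6 = 6
  d = 93: 𝟙(93) · φ(558/93) = 1 · 2 = 2
  d = 186: 𝟙(186) · φ(558/186) = 1 · 2 = 2
  d = 279: 𝟙(279) · φ(558/279) = 1 · 1 = 1
  d = 558: 𝟙(558) · φ(558/558) = 1 · 1 = 1
Summing: (𝟙 * φ)(558) = 180 + 180 + 60 + 60 + 30 + 30 + 6 + 6 + 2 + 2 + 1 + 1 = 558.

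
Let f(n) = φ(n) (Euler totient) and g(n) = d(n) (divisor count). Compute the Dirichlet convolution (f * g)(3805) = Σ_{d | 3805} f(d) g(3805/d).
(φ * d)(3805) = 4572

Divisors of 3805: [1, 5, 761, 3805]. For each d | 3805:
  d = 1: φ(1) · d(3805/1) = 1 · 4 = 4
  d = 5: φ(5) · d(3805/5) = 4 · 2 = 8
  d = 761: φ(761) · d(3805/761) = 760 · 2 = 1520
  d = 3805: φ(3805) · d(3805/3805) = 3040 · 1 = 3040
Summing: (φ * d)(3805) = 4 + 8 + 1520 + 3040 = 4572.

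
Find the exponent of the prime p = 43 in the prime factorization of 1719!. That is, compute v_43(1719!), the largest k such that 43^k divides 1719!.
v_43(1719!) = 39

Legendre's formula: v_p(n!) = Σ_{k ≥ 1} ⌊n / p^k⌋. For p = 43, n = 1719, the terms are:
  ⌊1719/43^1⌋ = ⌊1719/43⌋ = 39
(the next term ⌊1719/43^2⌋ = 0, terminating the sum). Summing: v_43(1719!) = 39 = 39.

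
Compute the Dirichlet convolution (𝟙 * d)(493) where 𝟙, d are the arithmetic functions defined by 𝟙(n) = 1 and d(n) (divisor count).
(𝟙 * d)(493) = 9

Divisors of 493: [1, 17, 29, 493]. For each d | 493:
  d = 1: 𝟙(1) · d(493/1) = 1 · 4 = 4
  d = 17: 𝟙(17) · d(493/17) = 1 · 2 = 2
  d = 29: 𝟙(29) · d(493/29) = 1 · 2 = 2
  d = 493: 𝟙(493) · d(493/493) = 1 · 1 = 1
Summing: (𝟙 * d)(493) = 4 + 2 + 2 + 1 = 9.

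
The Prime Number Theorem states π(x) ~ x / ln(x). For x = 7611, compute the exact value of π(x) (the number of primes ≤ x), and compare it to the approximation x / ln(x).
π(7611) = 967;  x/ln(x) ≈ 851.59;  relative error ≈ 11.93%.

Directly count primes up to 7611: π(7611) = 967. The PNT approximation gives 7611/ln(7611) ≈ 7611/8.93735 ≈ 851.59. Relative error (π(x) − x/ln(x)) / π(x) ≈ 11.93%; the approximation is known to undercount slightly (Li(x) is a better estimate).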